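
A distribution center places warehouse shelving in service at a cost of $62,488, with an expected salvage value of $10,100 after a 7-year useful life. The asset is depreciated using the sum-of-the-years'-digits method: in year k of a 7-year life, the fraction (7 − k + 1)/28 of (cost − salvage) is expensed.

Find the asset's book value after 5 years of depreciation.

Depreciable base = $62,488 − $10,100 = $52,388.
Sum of the years' digits = 7+6+5+4+3+2+1 = 28.
Year 1: $52,388 × 7/28 = $13,097. Book value $49,391.
Year 2: $52,388 × 6/28 = $11,226. Book value $38,165.
Year 3: $52,388 × 5/28 = $9,355. Book value $28,810.
Year 4: $52,388 × 4/28 = $7,484. Book value $21,326.
Year 5: $52,388 × 3/28 = $5,613. Book value $15,713.

$15,713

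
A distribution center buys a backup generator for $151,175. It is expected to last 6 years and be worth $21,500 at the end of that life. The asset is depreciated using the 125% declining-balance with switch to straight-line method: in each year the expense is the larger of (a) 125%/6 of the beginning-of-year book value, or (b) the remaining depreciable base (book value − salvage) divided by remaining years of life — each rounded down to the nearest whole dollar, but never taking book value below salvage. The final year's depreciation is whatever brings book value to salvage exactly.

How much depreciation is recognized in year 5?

$17,836

Depreciable base = $151,175 − $21,500 = $129,675.
Year 1: DB = ⌊$151,175 × 125%/6⌋ = $31,494; SL = ⌊$129,675/6⌋ = $21,612 → take DB $31,494. Book value $119,681.
Year 2: DB = ⌊$119,681 × 125%/6⌋ = $24,933; SL = ⌊$98,181/5⌋ = $19,636 → take DB $24,933. Book value $94,748.
Year 3: DB = ⌊$94,748 × 125%/6⌋ = $19,739; SL = ⌊$73,248/4⌋ = $18,312 → take DB $19,739. Book value $75,009.
Year 4: DB = ⌊$75,009 × 125%/6⌋ = $15,626; SL = ⌊$53,509/3⌋ = $17,836 → take SL $17,836. Book value $57,173.
Year 5: DB = ⌊$57,173 × 125%/6⌋ = $11,911; SL = ⌊$35,673/2⌋ = $17,836 → take SL $17,836. Book value $39,337.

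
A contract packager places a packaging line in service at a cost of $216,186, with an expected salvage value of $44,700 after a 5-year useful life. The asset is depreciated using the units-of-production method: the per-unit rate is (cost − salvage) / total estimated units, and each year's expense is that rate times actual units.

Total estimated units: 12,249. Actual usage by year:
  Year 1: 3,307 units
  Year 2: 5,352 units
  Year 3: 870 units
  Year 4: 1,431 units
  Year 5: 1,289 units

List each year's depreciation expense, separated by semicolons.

Depreciable base = $216,186 − $44,700 = $171,486.
Rate = $171,486 / 12,249 units = $14 per unit.
Year 1: 3,307 × $14 = $46,298. Book value $169,888.
Year 2: 5,352 × $14 = $74,928. Book value $94,960.
Year 3: 870 × $14 = $12,180. Book value $82,780.
Year 4: 1,431 × $14 = $20,034. Book value $62,746.
Year 5: 1,289 × $14 = $18,046. Book value $44,700.

$46,298; $74,928; $12,180; $20,034; $18,046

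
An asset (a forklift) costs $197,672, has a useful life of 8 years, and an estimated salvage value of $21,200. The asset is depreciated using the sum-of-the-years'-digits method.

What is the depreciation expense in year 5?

Depreciable base = $197,672 − $21,200 = $176,472.
Sum of the years' digits = 8+7+6+5+4+3+2+1 = 36.
Year 1: $176,472 × 8/36 = $39,216. Book value $158,456.
Year 2: $176,472 × 7/36 = $34,314. Book value $124,142.
Year 3: $176,472 × 6/36 = $29,412. Book value $94,730.
Year 4: $176,472 × 5/36 = $24,510. Book value $70,220.
Year 5: $176,472 × 4/36 = $19,608. Book value $50,612.

$19,608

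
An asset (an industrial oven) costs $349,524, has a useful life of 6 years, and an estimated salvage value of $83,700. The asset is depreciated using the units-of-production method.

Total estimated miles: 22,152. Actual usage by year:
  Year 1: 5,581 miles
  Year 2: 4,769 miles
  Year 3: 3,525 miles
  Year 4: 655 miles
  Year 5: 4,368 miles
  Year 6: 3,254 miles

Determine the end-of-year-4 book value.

Depreciable base = $349,524 − $83,700 = $265,824.
Rate = $265,824 / 22,152 miles = $12 per mile.
Year 1: 5,581 × $12 = $66,972. Book value $282,552.
Year 2: 4,769 × $12 = $57,228. Book value $225,324.
Year 3: 3,525 × $12 = $42,300. Book value $183,024.
Year 4: 655 × $12 = $7,860. Book value $175,164.

$175,164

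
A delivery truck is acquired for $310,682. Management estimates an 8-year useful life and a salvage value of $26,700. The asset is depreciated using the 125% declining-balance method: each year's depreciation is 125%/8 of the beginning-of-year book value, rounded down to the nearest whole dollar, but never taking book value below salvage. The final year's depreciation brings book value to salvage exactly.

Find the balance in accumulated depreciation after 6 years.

Depreciable base = $310,682 − $26,700 = $283,982.
Year 1: ⌊$310,682 × 125%/8⌋ = $48,544. Book value $262,138.
Year 2: ⌊$262,138 × 125%/8⌋ = $40,959. Book value $221,179.
Year 3: ⌊$221,179 × 125%/8⌋ = $34,559. Book value $186,620.
Year 4: ⌊$186,620 × 125%/8⌋ = $29,159. Book value $157,461.
Year 5: ⌊$157,461 × 125%/8⌋ = $24,603. Book value $132,858.
Year 6: ⌊$132,858 × 125%/8⌋ = $20,759. Book value $112,099.
Accumulated through year 6 = $310,682 − $112,099 = $198,583.

$198,583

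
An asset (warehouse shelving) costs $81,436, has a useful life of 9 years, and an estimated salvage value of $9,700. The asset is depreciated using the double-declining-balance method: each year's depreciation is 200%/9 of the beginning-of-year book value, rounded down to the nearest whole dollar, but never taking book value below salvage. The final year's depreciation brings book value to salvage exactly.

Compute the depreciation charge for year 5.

$6,622

Depreciable base = $81,436 − $9,700 = $71,736.
Year 1: ⌊$81,436 × 200%/9⌋ = $18,096. Book value $63,340.
Year 2: ⌊$63,340 × 200%/9⌋ = $14,075. Book value $49,265.
Year 3: ⌊$49,265 × 200%/9⌋ = $10,947. Book value $38,318.
Year 4: ⌊$38,318 × 200%/9⌋ = $8,515. Book value $29,803.
Year 5: ⌊$29,803 × 200%/9⌋ = $6,622. Book value $23,181.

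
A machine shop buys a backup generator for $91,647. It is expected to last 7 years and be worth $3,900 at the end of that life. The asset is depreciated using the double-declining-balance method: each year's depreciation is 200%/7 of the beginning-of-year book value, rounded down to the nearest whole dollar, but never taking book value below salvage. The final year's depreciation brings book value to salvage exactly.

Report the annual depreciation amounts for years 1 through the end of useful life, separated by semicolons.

$26,184; $18,703; $13,360; $9,542; $6,816; $4,869; $8,273

Depreciable base = $91,647 − $3,900 = $87,747.
Year 1: ⌊$91,647 × 200%/7⌋ = $26,184. Book value $65,463.
Year 2: ⌊$65,463 × 200%/7⌋ = $18,703. Book value $46,760.
Year 3: ⌊$46,760 × 200%/7⌋ = $13,360. Book value $33,400.
Year 4: ⌊$33,400 × 200%/7⌋ = $9,542. Book value $23,858.
Year 5: ⌊$23,858 × 200%/7⌋ = $6,816. Book value $17,042.
Year 6: ⌊$17,042 × 200%/7⌋ = $4,869. Book value $12,173.
Year 7 (final): $12,173 − $3,900 = $8,273. Book value $3,900.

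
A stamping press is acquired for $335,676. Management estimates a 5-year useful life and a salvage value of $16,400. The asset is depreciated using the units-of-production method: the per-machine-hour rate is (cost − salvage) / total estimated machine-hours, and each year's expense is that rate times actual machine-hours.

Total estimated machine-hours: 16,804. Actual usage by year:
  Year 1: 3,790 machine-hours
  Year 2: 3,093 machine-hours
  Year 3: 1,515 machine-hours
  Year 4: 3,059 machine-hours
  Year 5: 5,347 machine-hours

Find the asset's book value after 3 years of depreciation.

$176,114

Depreciable base = $335,676 − $16,400 = $319,276.
Rate = $319,276 / 16,804 machine-hours = $19 per machine-hour.
Year 1: 3,790 × $19 = $72,010. Book value $263,666.
Year 2: 3,093 × $19 = $58,767. Book value $204,899.
Year 3: 1,515 × $19 = $28,785. Book value $176,114.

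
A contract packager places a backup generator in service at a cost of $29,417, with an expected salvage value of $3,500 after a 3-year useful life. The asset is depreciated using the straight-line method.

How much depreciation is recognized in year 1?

Depreciable base = $29,417 − $3,500 = $25,917.
Annual expense = $25,917 / 3 = $8,639.

$8,639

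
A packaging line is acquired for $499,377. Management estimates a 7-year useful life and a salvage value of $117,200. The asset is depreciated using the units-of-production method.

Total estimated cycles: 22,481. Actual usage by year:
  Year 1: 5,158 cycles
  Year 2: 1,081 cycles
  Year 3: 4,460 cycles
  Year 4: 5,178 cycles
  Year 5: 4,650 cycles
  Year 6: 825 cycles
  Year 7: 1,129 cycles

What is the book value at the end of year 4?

Depreciable base = $499,377 − $117,200 = $382,177.
Rate = $382,177 / 22,481 cycles = $17 per cycle.
Year 1: 5,158 × $17 = $87,686. Book value $411,691.
Year 2: 1,081 × $17 = $18,377. Book value $393,314.
Year 3: 4,460 × $17 = $75,820. Book value $317,494.
Year 4: 5,178 × $17 = $88,026. Book value $229,468.

$229,468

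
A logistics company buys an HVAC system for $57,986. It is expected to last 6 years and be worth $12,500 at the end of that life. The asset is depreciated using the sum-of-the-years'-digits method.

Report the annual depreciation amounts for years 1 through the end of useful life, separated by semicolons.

$12,996; $10,830; $8,664; $6,498; $4,332; $2,166

Depreciable base = $57,986 − $12,500 = $45,486.
Sum of the years' digits = 6+5+4+3+2+1 = 21.
Year 1: $45,486 × 6/21 = $12,996. Book value $44,990.
Year 2: $45,486 × 5/21 = $10,830. Book value $34,160.
Year 3: $45,486 × 4/21 = $8,664. Book value $25,496.
Year 4: $45,486 × 3/21 = $6,498. Book value $18,998.
Year 5: $45,486 × 2/21 = $4,332. Book value $14,666.
Year 6: $45,486 × 1/21 = $2,166. Book value $12,500.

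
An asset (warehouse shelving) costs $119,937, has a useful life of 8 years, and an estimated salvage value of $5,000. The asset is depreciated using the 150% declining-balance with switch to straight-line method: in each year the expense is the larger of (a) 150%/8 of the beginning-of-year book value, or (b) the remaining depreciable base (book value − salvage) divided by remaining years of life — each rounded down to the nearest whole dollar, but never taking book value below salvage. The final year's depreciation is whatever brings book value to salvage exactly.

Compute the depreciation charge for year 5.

Depreciable base = $119,937 − $5,000 = $114,937.
Year 1: DB = ⌊$119,937 × 150%/8⌋ = $22,488; SL = ⌊$114,937/8⌋ = $14,367 → take DB $22,488. Book value $97,449.
Year 2: DB = ⌊$97,449 × 150%/8⌋ = $18,271; SL = ⌊$92,449/7⌋ = $13,207 → take DB $18,271. Book value $79,178.
Year 3: DB = ⌊$79,178 × 150%/8⌋ = $14,845; SL = ⌊$74,178/6⌋ = $12,363 → take DB $14,845. Book value $64,333.
Year 4: DB = ⌊$64,333 × 150%/8⌋ = $12,062; SL = ⌊$59,333/5⌋ = $11,866 → take DB $12,062. Book value $52,271.
Year 5: DB = ⌊$52,271 × 150%/8⌋ = $9,800; SL = ⌊$47,271/4⌋ = $11,817 → take SL $11,817. Book value $40,454.

$11,817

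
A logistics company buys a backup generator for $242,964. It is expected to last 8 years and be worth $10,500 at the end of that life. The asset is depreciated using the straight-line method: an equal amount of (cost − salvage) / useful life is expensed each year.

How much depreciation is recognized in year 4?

Depreciable base = $242,964 − $10,500 = $232,464.
Annual expense = $232,464 / 8 = $29,058.

$29,058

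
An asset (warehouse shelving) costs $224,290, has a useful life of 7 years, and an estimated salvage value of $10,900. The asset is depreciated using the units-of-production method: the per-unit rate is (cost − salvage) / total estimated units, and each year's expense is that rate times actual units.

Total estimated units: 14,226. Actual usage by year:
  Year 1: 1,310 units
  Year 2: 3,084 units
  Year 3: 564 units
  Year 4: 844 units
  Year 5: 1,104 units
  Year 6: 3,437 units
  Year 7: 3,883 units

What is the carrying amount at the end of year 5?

$120,700

Depreciable base = $224,290 − $10,900 = $213,390.
Rate = $213,390 / 14,226 units = $15 per unit.
Year 1: 1,310 × $15 = $19,650. Book value $204,640.
Year 2: 3,084 × $15 = $46,260. Book value $158,380.
Year 3: 564 × $15 = $8,460. Book value $149,920.
Year 4: 844 × $15 = $12,660. Book value $137,260.
Year 5: 1,104 × $15 = $16,560. Book value $120,700.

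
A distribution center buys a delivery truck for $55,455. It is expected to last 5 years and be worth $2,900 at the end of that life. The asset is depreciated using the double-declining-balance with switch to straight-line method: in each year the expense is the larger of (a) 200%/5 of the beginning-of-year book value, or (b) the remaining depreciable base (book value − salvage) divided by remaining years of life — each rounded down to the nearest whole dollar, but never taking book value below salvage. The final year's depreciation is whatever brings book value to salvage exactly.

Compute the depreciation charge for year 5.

Depreciable base = $55,455 − $2,900 = $52,555.
Year 1: DB = ⌊$55,455 × 200%/5⌋ = $22,182; SL = ⌊$52,555/5⌋ = $10,511 → take DB $22,182. Book value $33,273.
Year 2: DB = ⌊$33,273 × 200%/5⌋ = $13,309; SL = ⌊$30,373/4⌋ = $7,593 → take DB $13,309. Book value $19,964.
Year 3: DB = ⌊$19,964 × 200%/5⌋ = $7,985; SL = ⌊$17,064/3⌋ = $5,688 → take DB $7,985. Book value $11,979.
Year 4: DB = ⌊$11,979 × 200%/5⌋ = $4,791; SL = ⌊$9,079/2⌋ = $4,539 → take DB $4,791. Book value $7,188.
Year 5 (final): $7,188 − $2,900 = $4,288. Book value $2,900.

$4,288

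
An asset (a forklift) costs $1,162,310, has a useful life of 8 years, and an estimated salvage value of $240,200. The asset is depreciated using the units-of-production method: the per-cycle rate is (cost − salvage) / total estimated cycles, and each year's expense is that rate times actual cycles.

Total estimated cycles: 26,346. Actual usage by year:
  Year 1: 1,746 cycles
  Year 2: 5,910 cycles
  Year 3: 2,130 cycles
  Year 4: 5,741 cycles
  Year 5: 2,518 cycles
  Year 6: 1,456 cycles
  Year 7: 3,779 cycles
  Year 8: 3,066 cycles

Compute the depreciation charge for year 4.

$200,935

Depreciable base = $1,162,310 − $240,200 = $922,110.
Rate = $922,110 / 26,346 cycles = $35 per cycle.
Year 1: 1,746 × $35 = $61,110. Book value $1,101,200.
Year 2: 5,910 × $35 = $206,850. Book value $894,350.
Year 3: 2,130 × $35 = $74,550. Book value $819,800.
Year 4: 5,741 × $35 = $200,935. Book value $618,865.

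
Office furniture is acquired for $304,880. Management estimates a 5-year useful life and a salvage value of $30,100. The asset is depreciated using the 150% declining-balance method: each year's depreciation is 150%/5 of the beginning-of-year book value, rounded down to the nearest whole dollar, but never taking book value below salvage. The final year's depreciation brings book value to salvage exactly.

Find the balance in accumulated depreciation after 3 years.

Depreciable base = $304,880 − $30,100 = $274,780.
Year 1: ⌊$304,880 × 150%/5⌋ = $91,464. Book value $213,416.
Year 2: ⌊$213,416 × 150%/5⌋ = $64,024. Book value $149,392.
Year 3: ⌊$149,392 × 150%/5⌋ = $44,817. Book value $104,575.
Accumulated through year 3 = $304,880 − $104,575 = $200,305.

$200,305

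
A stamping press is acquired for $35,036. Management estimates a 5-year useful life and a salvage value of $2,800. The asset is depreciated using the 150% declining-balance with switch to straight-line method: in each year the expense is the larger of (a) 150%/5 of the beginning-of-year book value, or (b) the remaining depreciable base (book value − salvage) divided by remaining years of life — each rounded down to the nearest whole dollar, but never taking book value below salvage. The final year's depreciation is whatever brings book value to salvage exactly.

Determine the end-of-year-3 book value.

$12,019

Depreciable base = $35,036 − $2,800 = $32,236.
Year 1: DB = ⌊$35,036 × 150%/5⌋ = $10,510; SL = ⌊$32,236/5⌋ = $6,447 → take DB $10,510. Book value $24,526.
Year 2: DB = ⌊$24,526 × 150%/5⌋ = $7,357; SL = ⌊$21,726/4⌋ = $5,431 → take DB $7,357. Book value $17,169.
Year 3: DB = ⌊$17,169 × 150%/5⌋ = $5,150; SL = ⌊$14,369/3⌋ = $4,789 → take DB $5,150. Book value $12,019.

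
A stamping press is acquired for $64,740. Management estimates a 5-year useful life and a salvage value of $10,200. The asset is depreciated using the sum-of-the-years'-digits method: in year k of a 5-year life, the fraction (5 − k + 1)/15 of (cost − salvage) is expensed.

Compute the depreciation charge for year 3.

$10,908

Depreciable base = $64,740 − $10,200 = $54,540.
Sum of the years' digits = 5+4+3+2+1 = 15.
Year 1: $54,540 × 5/15 = $18,180. Book value $46,560.
Year 2: $54,540 × 4/15 = $14,544. Book value $32,016.
Year 3: $54,540 × 3/15 = $10,908. Book value $21,108.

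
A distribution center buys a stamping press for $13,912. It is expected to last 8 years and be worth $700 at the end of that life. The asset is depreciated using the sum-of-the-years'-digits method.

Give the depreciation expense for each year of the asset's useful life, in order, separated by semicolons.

Depreciable base = $13,912 − $700 = $13,212.
Sum of the years' digits = 8+7+6+5+4+3+2+1 = 36.
Year 1: $13,212 × 8/36 = $2,936. Book value $10,976.
Year 2: $13,212 × 7/36 = $2,569. Book value $8,407.
Year 3: $13,212 × 6/36 = $2,202. Book value $6,205.
Year 4: $13,212 × 5/36 = $1,835. Book value $4,370.
Year 5: $13,212 × 4/36 = $1,468. Book value $2,902.
Year 6: $13,212 × 3/36 = $1,101. Book value $1,801.
Year 7: $13,212 × 2/36 = $734. Book value $1,067.
Year 8: $13,212 × 1/36 = $367. Book value $700.

$2,936; $2,569; $2,202; $1,835; $1,468; $1,101; $734; $367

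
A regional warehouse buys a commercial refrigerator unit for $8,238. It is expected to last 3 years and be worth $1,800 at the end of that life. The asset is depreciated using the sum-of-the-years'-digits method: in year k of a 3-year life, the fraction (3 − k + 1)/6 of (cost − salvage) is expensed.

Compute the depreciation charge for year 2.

Depreciable base = $8,238 − $1,800 = $6,438.
Sum of the years' digits = 3+2+1 = 6.
Year 1: $6,438 × 3/6 = $3,219. Book value $5,019.
Year 2: $6,438 × 2/6 = $2,146. Book value $2,873.

$2,146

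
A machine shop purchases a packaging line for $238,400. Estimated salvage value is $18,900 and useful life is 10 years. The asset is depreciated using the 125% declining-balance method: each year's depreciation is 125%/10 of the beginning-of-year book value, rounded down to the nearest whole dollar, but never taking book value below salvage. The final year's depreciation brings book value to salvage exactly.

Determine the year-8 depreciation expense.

$11,702

Depreciable base = $238,400 − $18,900 = $219,500.
Year 1: ⌊$238,400 × 125%/10⌋ = $29,800. Book value $208,600.
Year 2: ⌊$208,600 × 125%/10⌋ = $26,075. Book value $182,525.
Year 3: ⌊$182,525 × 125%/10⌋ = $22,815. Book value $159,710.
Year 4: ⌊$159,710 × 125%/10⌋ = $19,963. Book value $139,747.
Year 5: ⌊$139,747 × 125%/10⌋ = $17,468. Book value $122,279.
Year 6: ⌊$122,279 × 125%/10⌋ = $15,284. Book value $106,995.
Year 7: ⌊$106,995 × 125%/10⌋ = $13,374. Book value $93,621.
Year 8: ⌊$93,621 × 125%/10⌋ = $11,702. Book value $81,919.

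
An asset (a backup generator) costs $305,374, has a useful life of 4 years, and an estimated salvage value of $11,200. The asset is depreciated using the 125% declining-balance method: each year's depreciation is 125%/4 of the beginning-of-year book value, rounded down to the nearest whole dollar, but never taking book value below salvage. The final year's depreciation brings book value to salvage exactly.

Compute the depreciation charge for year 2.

$65,607

Depreciable base = $305,374 − $11,200 = $294,174.
Year 1: ⌊$305,374 × 125%/4⌋ = $95,429. Book value $209,945.
Year 2: ⌊$209,945 × 125%/4⌋ = $65,607. Book value $144,338.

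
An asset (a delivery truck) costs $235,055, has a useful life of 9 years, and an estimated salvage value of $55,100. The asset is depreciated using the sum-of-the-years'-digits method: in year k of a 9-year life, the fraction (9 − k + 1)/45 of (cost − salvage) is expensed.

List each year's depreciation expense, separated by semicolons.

$35,991; $31,992; $27,993; $23,994; $19,995; $15,996; $11,997; $7,998; $3,999

Depreciable base = $235,055 − $55,100 = $179,955.
Sum of the years' digits = 9+8+7+6+5+4+3+2+1 = 45.
Year 1: $179,955 × 9/45 = $35,991. Book value $199,064.
Year 2: $179,955 × 8/45 = $31,992. Book value $167,072.
Year 3: $179,955 × 7/45 = $27,993. Book value $139,079.
Year 4: $179,955 × 6/45 = $23,994. Book value $115,085.
Year 5: $179,955 × 5/45 = $19,995. Book value $95,090.
Year 6: $179,955 × 4/45 = $15,996. Book value $79,094.
Year 7: $179,955 × 3/45 = $11,997. Book value $67,097.
Year 8: $179,955 × 2/45 = $7,998. Book value $59,099.
Year 9: $179,955 × 1/45 = $3,999. Book value $55,100.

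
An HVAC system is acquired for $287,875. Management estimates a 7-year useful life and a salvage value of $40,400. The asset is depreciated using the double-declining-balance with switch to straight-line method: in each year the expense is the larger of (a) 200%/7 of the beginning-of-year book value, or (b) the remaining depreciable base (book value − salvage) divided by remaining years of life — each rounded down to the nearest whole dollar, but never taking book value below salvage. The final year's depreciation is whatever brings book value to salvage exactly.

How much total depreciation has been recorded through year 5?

Depreciable base = $287,875 − $40,400 = $247,475.
Year 1: DB = ⌊$287,875 × 200%/7⌋ = $82,250; SL = ⌊$247,475/7⌋ = $35,353 → take DB $82,250. Book value $205,625.
Year 2: DB = ⌊$205,625 × 200%/7⌋ = $58,750; SL = ⌊$165,225/6⌋ = $27,537 → take DB $58,750. Book value $146,875.
Year 3: DB = ⌊$146,875 × 200%/7⌋ = $41,964; SL = ⌊$106,475/5⌋ = $21,295 → take DB $41,964. Book value $104,911.
Year 4: DB = ⌊$104,911 × 200%/7⌋ = $29,974; SL = ⌊$64,511/4⌋ = $16,127 → take DB $29,974. Book value $74,937.
Year 5: DB = ⌊$74,937 × 200%/7⌋ = $21,410; SL = ⌊$34,537/3⌋ = $11,512 → take DB $21,410. Book value $53,527.
Accumulated through year 5 = $287,875 − $53,527 = $234,348.

$234,348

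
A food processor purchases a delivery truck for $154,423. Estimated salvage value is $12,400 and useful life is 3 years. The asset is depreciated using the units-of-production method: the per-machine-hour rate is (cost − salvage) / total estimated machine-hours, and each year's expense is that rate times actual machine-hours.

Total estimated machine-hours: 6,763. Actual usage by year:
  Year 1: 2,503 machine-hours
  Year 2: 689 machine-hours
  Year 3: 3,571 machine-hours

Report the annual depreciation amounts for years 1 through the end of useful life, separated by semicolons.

$52,563; $14,469; $74,991

Depreciable base = $154,423 − $12,400 = $142,023.
Rate = $142,023 / 6,763 machine-hours = $21 per machine-hour.
Year 1: 2,503 × $21 = $52,563. Book value $101,860.
Year 2: 689 × $21 = $14,469. Book value $87,391.
Year 3: 3,571 × $21 = $74,991. Book value $12,400.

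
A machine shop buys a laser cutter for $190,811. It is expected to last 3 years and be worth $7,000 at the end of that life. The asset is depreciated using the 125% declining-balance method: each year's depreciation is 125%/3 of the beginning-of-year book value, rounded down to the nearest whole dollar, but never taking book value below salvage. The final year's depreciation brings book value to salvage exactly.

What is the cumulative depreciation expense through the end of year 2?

$125,881

Depreciable base = $190,811 − $7,000 = $183,811.
Year 1: ⌊$190,811 × 125%/3⌋ = $79,504. Book value $111,307.
Year 2: ⌊$111,307 × 125%/3⌋ = $46,377. Book value $64,930.
Accumulated through year 2 = $190,811 − $64,930 = $125,881.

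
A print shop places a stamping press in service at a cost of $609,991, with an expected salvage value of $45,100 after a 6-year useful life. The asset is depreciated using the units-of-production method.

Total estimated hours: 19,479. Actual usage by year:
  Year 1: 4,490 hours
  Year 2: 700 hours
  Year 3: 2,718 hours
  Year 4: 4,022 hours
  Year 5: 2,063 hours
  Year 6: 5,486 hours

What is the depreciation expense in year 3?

$78,822

Depreciable base = $609,991 − $45,100 = $564,891.
Rate = $564,891 / 19,479 hours = $29 per hour.
Year 1: 4,490 × $29 = $130,210. Book value $479,781.
Year 2: 700 × $29 = $20,300. Book value $459,481.
Year 3: 2,718 × $29 = $78,822. Book value $380,659.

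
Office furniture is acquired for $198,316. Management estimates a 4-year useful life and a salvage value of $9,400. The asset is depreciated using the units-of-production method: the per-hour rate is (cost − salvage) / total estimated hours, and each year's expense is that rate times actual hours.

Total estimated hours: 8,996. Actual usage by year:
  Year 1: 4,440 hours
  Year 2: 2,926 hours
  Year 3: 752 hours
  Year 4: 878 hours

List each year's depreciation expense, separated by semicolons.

Depreciable base = $198,316 − $9,400 = $188,916.
Rate = $188,916 / 8,996 hours = $21 per hour.
Year 1: 4,440 × $21 = $93,240. Book value $105,076.
Year 2: 2,926 × $21 = $61,446. Book value $43,630.
Year 3: 752 × $21 = $15,792. Book value $27,838.
Year 4: 878 × $21 = $18,438. Book value $9,400.

$93,240; $61,446; $15,792; $18,438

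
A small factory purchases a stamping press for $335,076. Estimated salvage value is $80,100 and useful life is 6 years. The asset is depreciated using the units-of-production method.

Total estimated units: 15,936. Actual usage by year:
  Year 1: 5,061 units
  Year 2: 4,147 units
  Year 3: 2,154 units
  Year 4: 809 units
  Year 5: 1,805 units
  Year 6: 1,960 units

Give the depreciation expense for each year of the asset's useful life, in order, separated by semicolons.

$80,976; $66,352; $34,464; $12,944; $28,880; $31,360

Depreciable base = $335,076 − $80,100 = $254,976.
Rate = $254,976 / 15,936 units = $16 per unit.
Year 1: 5,061 × $16 = $80,976. Book value $254,100.
Year 2: 4,147 × $16 = $66,352. Book value $187,748.
Year 3: 2,154 × $16 = $34,464. Book value $153,284.
Year 4: 809 × $16 = $12,944. Book value $140,340.
Year 5: 1,805 × $16 = $28,880. Book value $111,460.
Year 6: 1,960 × $16 = $31,360. Book value $80,100.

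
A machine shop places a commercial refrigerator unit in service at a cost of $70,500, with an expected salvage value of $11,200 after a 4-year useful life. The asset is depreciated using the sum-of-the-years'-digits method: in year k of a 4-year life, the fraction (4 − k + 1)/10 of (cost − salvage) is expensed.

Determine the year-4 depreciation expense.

$5,930

Depreciable base = $70,500 − $11,200 = $59,300.
Sum of the years' digits = 4+3+2+1 = 10.
Year 1: $59,300 × 4/10 = $23,720. Book value $46,780.
Year 2: $59,300 × 3/10 = $17,790. Book value $28,990.
Year 3: $59,300 × 2/10 = $11,860. Book value $17,130.
Year 4: $59,300 × 1/10 = $5,930. Book value $11,200.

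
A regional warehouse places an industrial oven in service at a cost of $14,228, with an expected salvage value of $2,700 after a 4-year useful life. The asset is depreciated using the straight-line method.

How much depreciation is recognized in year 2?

Depreciable base = $14,228 − $2,700 = $11,528.
Annual expense = $11,528 / 4 = $2,882.

$2,882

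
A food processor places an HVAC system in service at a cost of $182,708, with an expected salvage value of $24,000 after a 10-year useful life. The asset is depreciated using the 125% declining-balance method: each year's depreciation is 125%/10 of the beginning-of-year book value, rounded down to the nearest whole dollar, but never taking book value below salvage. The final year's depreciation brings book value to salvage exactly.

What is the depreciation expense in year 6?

Depreciable base = $182,708 − $24,000 = $158,708.
Year 1: ⌊$182,708 × 125%/10⌋ = $22,838. Book value $159,870.
Year 2: ⌊$159,870 × 125%/10⌋ = $19,983. Book value $139,887.
Year 3: ⌊$139,887 × 125%/10⌋ = $17,485. Book value $122,402.
Year 4: ⌊$122,402 × 125%/10⌋ = $15,300. Book value $107,102.
Year 5: ⌊$107,102 × 125%/10⌋ = $13,387. Book value $93,715.
Year 6: ⌊$93,715 × 125%/10⌋ = $11,714. Book value $82,001.

$11,714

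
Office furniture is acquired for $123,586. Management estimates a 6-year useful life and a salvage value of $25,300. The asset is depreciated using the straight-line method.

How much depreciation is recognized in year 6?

Depreciable base = $123,586 − $25,300 = $98,286.
Annual expense = $98,286 / 6 = $16,381.

$16,381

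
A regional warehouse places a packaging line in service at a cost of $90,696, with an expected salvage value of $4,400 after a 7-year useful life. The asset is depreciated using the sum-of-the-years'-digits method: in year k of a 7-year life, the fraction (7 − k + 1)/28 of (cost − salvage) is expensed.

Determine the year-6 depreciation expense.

Depreciable base = $90,696 − $4,400 = $86,296.
Sum of the years' digits = 7+6+5+4+3+2+1 = 28.
Year 1: $86,296 × 7/28 = $21,574. Book value $69,122.
Year 2: $86,296 × 6/28 = $18,492. Book value $50,630.
Year 3: $86,296 × 5/28 = $15,410. Book value $35,220.
Year 4: $86,296 × 4/28 = $12,328. Book value $22,892.
Year 5: $86,296 × 3/28 = $9,246. Book value $13,646.
Year 6: $86,296 × 2/28 = $6,164. Book value $7,482.

$6,164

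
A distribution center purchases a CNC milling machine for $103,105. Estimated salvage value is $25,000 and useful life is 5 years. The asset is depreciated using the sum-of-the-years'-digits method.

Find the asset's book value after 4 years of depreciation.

$30,207

Depreciable base = $103,105 − $25,000 = $78,105.
Sum of the years' digits = 5+4+3+2+1 = 15.
Year 1: $78,105 × 5/15 = $26,035. Book value $77,070.
Year 2: $78,105 × 4/15 = $20,828. Book value $56,242.
Year 3: $78,105 × 3/15 = $15,621. Book value $40,621.
Year 4: $78,105 × 2/15 = $10,414. Book value $30,207.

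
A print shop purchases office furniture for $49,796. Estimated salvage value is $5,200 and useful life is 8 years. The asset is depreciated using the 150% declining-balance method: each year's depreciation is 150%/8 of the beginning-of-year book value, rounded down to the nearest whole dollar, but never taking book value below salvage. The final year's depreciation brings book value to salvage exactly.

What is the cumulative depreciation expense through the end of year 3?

Depreciable base = $49,796 − $5,200 = $44,596.
Year 1: ⌊$49,796 × 150%/8⌋ = $9,336. Book value $40,460.
Year 2: ⌊$40,460 × 150%/8⌋ = $7,586. Book value $32,874.
Year 3: ⌊$32,874 × 150%/8⌋ = $6,163. Book value $26,711.
Accumulated through year 3 = $49,796 − $26,711 = $23,085.

$23,085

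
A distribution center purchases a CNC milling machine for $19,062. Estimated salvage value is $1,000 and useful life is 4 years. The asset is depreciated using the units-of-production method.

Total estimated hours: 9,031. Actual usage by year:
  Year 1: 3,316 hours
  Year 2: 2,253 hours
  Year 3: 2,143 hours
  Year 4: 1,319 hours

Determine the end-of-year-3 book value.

$3,638

Depreciable base = $19,062 − $1,000 = $18,062.
Rate = $18,062 / 9,031 hours = $2 per hour.
Year 1: 3,316 × $2 = $6,632. Book value $12,430.
Year 2: 2,253 × $2 = $4,506. Book value $7,924.
Year 3: 2,143 × $2 = $4,286. Book value $3,638.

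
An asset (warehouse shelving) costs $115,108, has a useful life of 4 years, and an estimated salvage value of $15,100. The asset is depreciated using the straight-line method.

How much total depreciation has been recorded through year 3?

Depreciable base = $115,108 − $15,100 = $100,008.
Annual expense = $100,008 / 4 = $25,002.
End of year 1: book value $90,106.
End of year 2: book value $65,104.
End of year 3: book value $40,102.
Accumulated through year 3 = $115,108 − $40,102 = $75,006.

$75,006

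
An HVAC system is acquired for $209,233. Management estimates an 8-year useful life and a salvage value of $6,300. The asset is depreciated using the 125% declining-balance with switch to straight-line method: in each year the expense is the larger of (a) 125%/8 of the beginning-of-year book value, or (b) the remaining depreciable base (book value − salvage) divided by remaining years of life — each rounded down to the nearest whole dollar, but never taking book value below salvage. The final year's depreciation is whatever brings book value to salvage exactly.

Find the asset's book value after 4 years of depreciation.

Depreciable base = $209,233 − $6,300 = $202,933.
Year 1: DB = ⌊$209,233 × 125%/8⌋ = $32,692; SL = ⌊$202,933/8⌋ = $25,366 → take DB $32,692. Book value $176,541.
Year 2: DB = ⌊$176,541 × 125%/8⌋ = $27,584; SL = ⌊$170,241/7⌋ = $24,320 → take DB $27,584. Book value $148,957.
Year 3: DB = ⌊$148,957 × 125%/8⌋ = $23,274; SL = ⌊$142,657/6⌋ = $23,776 → take SL $23,776. Book value $125,181.
Year 4: DB = ⌊$125,181 × 125%/8⌋ = $19,559; SL = ⌊$118,881/5⌋ = $23,776 → take SL $23,776. Book value $101,405.

$101,405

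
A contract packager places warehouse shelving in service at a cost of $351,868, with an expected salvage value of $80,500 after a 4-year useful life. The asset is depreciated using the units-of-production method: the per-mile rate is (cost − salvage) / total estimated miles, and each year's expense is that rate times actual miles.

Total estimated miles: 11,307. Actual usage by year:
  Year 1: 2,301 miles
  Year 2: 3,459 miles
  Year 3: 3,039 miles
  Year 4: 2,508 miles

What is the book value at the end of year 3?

$140,692

Depreciable base = $351,868 − $80,500 = $271,368.
Rate = $271,368 / 11,307 miles = $24 per mile.
Year 1: 2,301 × $24 = $55,224. Book value $296,644.
Year 2: 3,459 × $24 = $83,016. Book value $213,628.
Year 3: 3,039 × $24 = $72,936. Book value $140,692.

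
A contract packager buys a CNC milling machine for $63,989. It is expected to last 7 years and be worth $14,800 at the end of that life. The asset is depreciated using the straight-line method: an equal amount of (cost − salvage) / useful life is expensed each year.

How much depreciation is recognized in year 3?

Depreciable base = $63,989 − $14,800 = $49,189.
Annual expense = $49,189 / 7 = $7,027.

$7,027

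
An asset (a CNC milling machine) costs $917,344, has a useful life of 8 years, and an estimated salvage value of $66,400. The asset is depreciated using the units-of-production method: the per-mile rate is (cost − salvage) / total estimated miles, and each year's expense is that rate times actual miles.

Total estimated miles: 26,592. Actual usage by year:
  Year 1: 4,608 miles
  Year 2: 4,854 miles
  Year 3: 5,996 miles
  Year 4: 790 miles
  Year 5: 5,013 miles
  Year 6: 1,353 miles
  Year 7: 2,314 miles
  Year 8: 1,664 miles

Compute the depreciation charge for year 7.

Depreciable base = $917,344 − $66,400 = $850,944.
Rate = $850,944 / 26,592 miles = $32 per mile.
Year 1: 4,608 × $32 = $147,456. Book value $769,888.
Year 2: 4,854 × $32 = $155,328. Book value $614,560.
Year 3: 5,996 × $32 = $191,872. Book value $422,688.
Year 4: 790 × $32 = $25,280. Book value $397,408.
Year 5: 5,013 × $32 = $160,416. Book value $236,992.
Year 6: 1,353 × $32 = $43,296. Book value $193,696.
Year 7: 2,314 × $32 = $74,048. Book value $119,648.

$74,048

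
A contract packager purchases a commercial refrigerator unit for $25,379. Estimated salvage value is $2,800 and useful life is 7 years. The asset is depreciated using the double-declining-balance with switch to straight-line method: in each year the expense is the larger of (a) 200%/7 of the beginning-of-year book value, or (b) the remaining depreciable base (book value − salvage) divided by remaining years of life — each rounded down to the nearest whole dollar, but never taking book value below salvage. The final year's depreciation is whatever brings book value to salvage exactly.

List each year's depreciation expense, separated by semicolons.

$7,251; $5,179; $3,699; $2,642; $1,888; $1,348; $572

Depreciable base = $25,379 − $2,800 = $22,579.
Year 1: DB = ⌊$25,379 × 200%/7⌋ = $7,251; SL = ⌊$22,579/7⌋ = $3,225 → take DB $7,251. Book value $18,128.
Year 2: DB = ⌊$18,128 × 200%/7⌋ = $5,179; SL = ⌊$15,328/6⌋ = $2,554 → take DB $5,179. Book value $12,949.
Year 3: DB = ⌊$12,949 × 200%/7⌋ = $3,699; SL = ⌊$10,149/5⌋ = $2,029 → take DB $3,699. Book value $9,250.
Year 4: DB = ⌊$9,250 × 200%/7⌋ = $2,642; SL = ⌊$6,450/4⌋ = $1,612 → take DB $2,642. Book value $6,608.
Year 5: DB = ⌊$6,608 × 200%/7⌋ = $1,888; SL = ⌊$3,808/3⌋ = $1,269 → take DB $1,888. Book value $4,720.
Year 6: DB = ⌊$4,720 × 200%/7⌋ = $1,348; SL = ⌊$1,920/2⌋ = $960 → take DB $1,348. Book value $3,372.
Year 7 (final): $3,372 − $2,800 = $572. Book value $2,800.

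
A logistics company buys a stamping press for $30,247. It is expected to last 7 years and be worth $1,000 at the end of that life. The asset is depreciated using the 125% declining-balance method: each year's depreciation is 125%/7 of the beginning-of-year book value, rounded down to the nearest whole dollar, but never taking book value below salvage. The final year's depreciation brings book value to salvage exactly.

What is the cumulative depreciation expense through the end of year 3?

$13,481

Depreciable base = $30,247 − $1,000 = $29,247.
Year 1: ⌊$30,247 × 125%/7⌋ = $5,401. Book value $24,846.
Year 2: ⌊$24,846 × 125%/7⌋ = $4,436. Book value $20,410.
Year 3: ⌊$20,410 × 125%/7⌋ = $3,644. Book value $16,766.
Accumulated through year 3 = $30,247 − $16,766 = $13,481.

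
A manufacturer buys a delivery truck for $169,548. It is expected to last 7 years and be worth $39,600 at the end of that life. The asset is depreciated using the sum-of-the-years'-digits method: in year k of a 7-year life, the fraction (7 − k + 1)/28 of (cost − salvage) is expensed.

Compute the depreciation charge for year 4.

$18,564

Depreciable base = $169,548 − $39,600 = $129,948.
Sum of the years' digits = 7+6+5+4+3+2+1 = 28.
Year 1: $129,948 × 7/28 = $32,487. Book value $137,061.
Year 2: $129,948 × 6/28 = $27,846. Book value $109,215.
Year 3: $129,948 × 5/28 = $23,205. Book value $86,010.
Year 4: $129,948 × 4/28 = $18,564. Book value $67,446.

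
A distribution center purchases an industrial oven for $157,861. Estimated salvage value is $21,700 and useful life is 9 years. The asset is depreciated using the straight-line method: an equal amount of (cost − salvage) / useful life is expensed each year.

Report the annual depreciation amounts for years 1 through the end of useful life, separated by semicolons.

$15,129; $15,129; $15,129; $15,129; $15,129; $15,129; $15,129; $15,129; $15,129

Depreciable base = $157,861 − $21,700 = $136,161.
Annual expense = $136,161 / 9 = $15,129.
End of year 1: book value $142,732.
End of year 2: book value $127,603.
End of year 3: book value $112,474.
End of year 4: book value $97,345.
End of year 5: book value $82,216.
End of year 6: book value $67,087.
End of year 7: book value $51,958.
End of year 8: book value $36,829.
End of year 9: book value $21,700.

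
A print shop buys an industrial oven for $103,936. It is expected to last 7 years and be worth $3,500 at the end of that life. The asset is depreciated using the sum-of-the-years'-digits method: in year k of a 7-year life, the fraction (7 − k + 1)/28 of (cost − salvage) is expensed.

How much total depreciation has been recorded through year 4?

$78,914

Depreciable base = $103,936 − $3,500 = $100,436.
Sum of the years' digits = 7+6+5+4+3+2+1 = 28.
Year 1: $100,436 × 7/28 = $25,109. Book value $78,827.
Year 2: $100,436 × 6/28 = $21,522. Book value $57,305.
Year 3: $100,436 × 5/28 = $17,935. Book value $39,370.
Year 4: $100,436 × 4/28 = $14,348. Book value $25,022.
Accumulated through year 4 = $103,936 − $25,022 = $78,914.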